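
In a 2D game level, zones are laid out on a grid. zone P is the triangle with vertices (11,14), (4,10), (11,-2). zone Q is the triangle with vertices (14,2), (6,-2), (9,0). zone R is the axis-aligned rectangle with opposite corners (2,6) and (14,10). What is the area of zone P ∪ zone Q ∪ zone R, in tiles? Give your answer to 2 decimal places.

By inclusion–exclusion:
Individual areas: |zone P| = 56, |zone Q| = 2, |zone R| = 48.
|zone P∩zone Q| = 0.4428.
|zone P∩zone R| = 23.3333.
|zone Q∩zone R| = 0.
|zone P∩zone Q∩zone R| = 0.
|zone P ∪ zone Q ∪ zone R| = 106 − 23.7761 + 0 = 82.22.

82.22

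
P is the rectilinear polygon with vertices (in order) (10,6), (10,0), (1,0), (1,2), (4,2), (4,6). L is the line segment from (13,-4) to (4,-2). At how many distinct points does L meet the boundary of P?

0

The segment lies entirely outside P and never meets its boundary.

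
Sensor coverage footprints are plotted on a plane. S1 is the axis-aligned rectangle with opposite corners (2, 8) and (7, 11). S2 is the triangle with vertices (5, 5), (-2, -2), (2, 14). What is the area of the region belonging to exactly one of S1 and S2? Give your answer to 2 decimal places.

|S1| = 15, |S2| = 42, |S1∩S2| = 4.5.
|S1 △ S2| = |S1| + |S2| − 2·|S1∩S2| = 15 + 42 − 9 = 48.00.

48.00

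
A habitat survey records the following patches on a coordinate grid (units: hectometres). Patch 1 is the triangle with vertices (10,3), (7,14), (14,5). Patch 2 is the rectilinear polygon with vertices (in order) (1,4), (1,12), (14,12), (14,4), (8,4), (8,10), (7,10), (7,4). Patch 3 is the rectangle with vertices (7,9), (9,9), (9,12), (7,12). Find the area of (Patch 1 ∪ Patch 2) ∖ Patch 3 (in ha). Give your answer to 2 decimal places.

|Patch 1 ∪ Patch 2| = 100.1465.
|(Patch 1 ∪ Patch 2) ∩ Patch 3| = 5.
|(Patch 1 ∪ Patch 2) ∖ Patch 3| = 100.1465 − 5 = 95.15.

95.15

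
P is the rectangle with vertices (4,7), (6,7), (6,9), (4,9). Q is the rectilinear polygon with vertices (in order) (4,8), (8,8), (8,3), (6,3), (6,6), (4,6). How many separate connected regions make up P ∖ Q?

1

P ∖ Q is a single connected region.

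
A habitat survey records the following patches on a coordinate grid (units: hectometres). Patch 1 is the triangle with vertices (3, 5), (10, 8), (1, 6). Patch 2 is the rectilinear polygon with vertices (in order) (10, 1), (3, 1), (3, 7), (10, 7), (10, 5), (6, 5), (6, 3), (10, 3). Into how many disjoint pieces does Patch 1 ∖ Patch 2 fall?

2

Patch 1 ∖ Patch 2 splits into 2 disjoint pieces (area 1.0833, area 1.4444).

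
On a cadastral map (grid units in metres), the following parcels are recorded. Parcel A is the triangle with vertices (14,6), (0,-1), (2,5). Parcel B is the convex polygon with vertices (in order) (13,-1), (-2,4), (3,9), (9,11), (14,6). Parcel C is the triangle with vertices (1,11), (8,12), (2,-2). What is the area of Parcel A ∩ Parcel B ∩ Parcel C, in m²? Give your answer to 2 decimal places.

The intersection is the polygon with vertices (1.632,2.789), (1.562,3.688), (2,5), (5.111,5.259), (3.75,2.083).
By the shoelace formula its area is 7.48.

7.48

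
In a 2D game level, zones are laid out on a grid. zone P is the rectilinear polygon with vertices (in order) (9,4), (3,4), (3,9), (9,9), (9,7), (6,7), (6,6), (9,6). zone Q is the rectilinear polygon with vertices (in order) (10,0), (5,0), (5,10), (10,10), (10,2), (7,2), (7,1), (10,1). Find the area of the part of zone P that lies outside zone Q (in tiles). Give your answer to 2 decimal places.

|zone P| = 27, |zone P∩zone Q| = 17.
|zone P ∖ zone Q| = |zone P| − |zone P∩zone Q| = 27 − 17 = 10.00.

10.00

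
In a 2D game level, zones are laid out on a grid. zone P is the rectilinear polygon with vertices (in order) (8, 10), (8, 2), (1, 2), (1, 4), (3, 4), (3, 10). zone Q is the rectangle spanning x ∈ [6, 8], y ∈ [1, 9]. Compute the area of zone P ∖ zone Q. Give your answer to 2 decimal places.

|zone P| = 44, |zone P∩zone Q| = 14.
|zone P ∖ zone Q| = |zone P| − |zone P∩zone Q| = 44 − 14 = 30.00.

30.00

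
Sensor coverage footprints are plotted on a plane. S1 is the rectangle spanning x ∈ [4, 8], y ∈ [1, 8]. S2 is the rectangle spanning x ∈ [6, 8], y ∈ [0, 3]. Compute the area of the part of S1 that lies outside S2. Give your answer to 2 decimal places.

24.00

|S1∩S2|: x∈[6,8], y∈[1,3] → 2·2 = 4.
|S1| = 28.
|S1 ∖ S2| = |S1| − |S1∩S2| = 28 − 4 = 24.00.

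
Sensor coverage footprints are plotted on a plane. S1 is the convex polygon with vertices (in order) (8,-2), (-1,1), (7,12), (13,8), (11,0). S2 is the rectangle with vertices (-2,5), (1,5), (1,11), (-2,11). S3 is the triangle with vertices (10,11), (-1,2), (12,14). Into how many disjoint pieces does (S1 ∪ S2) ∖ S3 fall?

(S1 ∪ S2) ∖ S3 splits into 3 disjoint pieces (area 96.7653, area 9.7193, area 18).

3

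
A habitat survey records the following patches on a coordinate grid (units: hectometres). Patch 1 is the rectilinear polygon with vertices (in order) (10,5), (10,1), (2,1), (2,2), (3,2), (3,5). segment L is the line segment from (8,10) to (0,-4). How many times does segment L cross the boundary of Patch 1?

2

The segment meets the boundary at (2.857,1), (5.143,5).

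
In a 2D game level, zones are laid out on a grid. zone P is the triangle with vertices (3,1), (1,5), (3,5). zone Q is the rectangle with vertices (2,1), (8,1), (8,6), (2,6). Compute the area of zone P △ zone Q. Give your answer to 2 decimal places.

|zone P| = 4, |zone Q| = 30, |zone P∩zone Q| = 3.
|zone P △ zone Q| = |zone P| + |zone Q| − 2·|zone P∩zone Q| = 4 + 30 − 6 = 28.00.

28.00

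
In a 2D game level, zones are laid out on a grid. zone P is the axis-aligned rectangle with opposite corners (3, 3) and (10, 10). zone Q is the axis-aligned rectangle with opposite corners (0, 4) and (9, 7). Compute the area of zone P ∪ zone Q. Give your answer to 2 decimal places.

By inclusion–exclusion:
Individual areas: |zone P| = 49, |zone Q| = 27.
|zone P∩zone Q|: x∈[3,9], y∈[4,7] → 6·3 = 18.
|zone P ∪ zone Q| = 76 − 18 = 58.00.

58.00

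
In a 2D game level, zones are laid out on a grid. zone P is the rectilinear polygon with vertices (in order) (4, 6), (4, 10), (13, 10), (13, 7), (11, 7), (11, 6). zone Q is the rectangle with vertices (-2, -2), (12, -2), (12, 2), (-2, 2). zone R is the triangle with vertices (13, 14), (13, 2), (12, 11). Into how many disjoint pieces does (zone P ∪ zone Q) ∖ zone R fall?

2

(zone P ∪ zone Q) ∖ zone R splits into 2 disjoint pieces (area 31.8333, area 56).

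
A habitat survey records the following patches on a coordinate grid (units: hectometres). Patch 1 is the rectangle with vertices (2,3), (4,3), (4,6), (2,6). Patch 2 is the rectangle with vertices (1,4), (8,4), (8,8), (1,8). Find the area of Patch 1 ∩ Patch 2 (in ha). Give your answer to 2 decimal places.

|Patch 1∩Patch 2|: x∈[2,4], y∈[4,6] → 2·2 = 4.

4.00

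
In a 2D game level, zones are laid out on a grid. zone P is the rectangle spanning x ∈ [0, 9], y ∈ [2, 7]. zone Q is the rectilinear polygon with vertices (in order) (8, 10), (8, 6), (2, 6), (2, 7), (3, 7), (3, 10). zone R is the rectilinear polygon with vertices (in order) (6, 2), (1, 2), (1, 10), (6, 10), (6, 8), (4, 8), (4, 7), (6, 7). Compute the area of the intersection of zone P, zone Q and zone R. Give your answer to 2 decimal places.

The intersection is the polygon with vertices (2,6), (2,7), (3,7), (4,7), (6,7), (6,6).
By the shoelace formula its area is 4.00.

4.00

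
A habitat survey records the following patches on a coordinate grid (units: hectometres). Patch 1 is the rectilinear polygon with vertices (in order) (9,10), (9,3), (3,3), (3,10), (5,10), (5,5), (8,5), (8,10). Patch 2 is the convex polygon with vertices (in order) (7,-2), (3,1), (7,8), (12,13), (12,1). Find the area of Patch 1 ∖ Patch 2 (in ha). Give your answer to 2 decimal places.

13.93

|Patch 1| = 27, |Patch 1∩Patch 2| = 13.0714.
|Patch 1 ∖ Patch 2| = |Patch 1| − |Patch 1∩Patch 2| = 27 − 13.0714 = 13.93.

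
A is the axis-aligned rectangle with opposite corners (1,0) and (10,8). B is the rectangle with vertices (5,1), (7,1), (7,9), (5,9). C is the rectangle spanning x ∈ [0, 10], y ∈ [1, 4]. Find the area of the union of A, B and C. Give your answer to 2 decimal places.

77.00

By inclusion–exclusion:
Individual areas: |A| = 72, |B| = 16, |C| = 30.
|A∩B|: x∈[5,7], y∈[1,8] → 2·7 = 14.
|A∩C|: x∈[1,10], y∈[1,4] → 9·3 = 27.
|B∩C|: x∈[5,7], y∈[1,4] → 2·3 = 6.
|A∩B∩C| = 6.
|A ∪ B ∪ C| = 118 − 47 + 6 = 77.00.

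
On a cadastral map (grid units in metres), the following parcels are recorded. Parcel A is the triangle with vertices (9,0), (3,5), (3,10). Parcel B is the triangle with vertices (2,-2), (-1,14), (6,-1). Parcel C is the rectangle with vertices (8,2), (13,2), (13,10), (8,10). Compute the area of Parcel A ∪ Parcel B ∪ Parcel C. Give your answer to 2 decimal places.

By inclusion–exclusion:
Individual areas: |Parcel A| = 15, |Parcel B| = 33.5, |Parcel C| = 40.
|Parcel A∩Parcel B| = 0.0701.
|Parcel A∩Parcel C| = 0.
|Parcel B∩Parcel C| = 0.
|Parcel A∩Parcel B∩Parcel C| = 0.
|Parcel A ∪ Parcel B ∪ Parcel C| = 88.5 − 0.0701 + 0 = 88.43.

88.43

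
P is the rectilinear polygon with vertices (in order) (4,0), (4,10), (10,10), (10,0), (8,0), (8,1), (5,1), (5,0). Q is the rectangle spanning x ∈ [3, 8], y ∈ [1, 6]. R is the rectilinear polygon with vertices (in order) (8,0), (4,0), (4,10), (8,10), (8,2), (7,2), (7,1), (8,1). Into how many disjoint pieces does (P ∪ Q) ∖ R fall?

2

(P ∪ Q) ∖ R splits into 2 disjoint pieces (area 5, area 21).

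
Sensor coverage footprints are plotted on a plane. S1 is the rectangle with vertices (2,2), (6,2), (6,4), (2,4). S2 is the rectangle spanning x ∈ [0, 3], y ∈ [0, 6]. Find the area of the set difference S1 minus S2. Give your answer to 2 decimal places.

|S1∩S2|: x∈[2,3], y∈[2,4] → 1·2 = 2.
|S1| = 8.
|S1 ∖ S2| = |S1| − |S1∩S2| = 8 − 2 = 6.00.

6.00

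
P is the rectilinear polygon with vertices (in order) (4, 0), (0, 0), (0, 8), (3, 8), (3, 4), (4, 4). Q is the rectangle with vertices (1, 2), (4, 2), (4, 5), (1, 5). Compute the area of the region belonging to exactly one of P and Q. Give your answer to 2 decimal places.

|P| = 28, |Q| = 9, |P∩Q| = 8.
|P △ Q| = |P| + |Q| − 2·|P∩Q| = 28 + 9 − 16 = 21.00.

21.00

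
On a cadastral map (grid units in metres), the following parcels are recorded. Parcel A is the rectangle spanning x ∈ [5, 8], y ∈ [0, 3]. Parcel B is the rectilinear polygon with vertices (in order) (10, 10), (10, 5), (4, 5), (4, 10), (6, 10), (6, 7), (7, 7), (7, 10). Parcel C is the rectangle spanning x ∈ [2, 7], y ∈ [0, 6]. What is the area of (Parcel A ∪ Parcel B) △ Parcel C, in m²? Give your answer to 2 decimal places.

48.00

|Parcel A ∪ Parcel B| = 36.
|(Parcel A ∪ Parcel B) ∩ Parcel C| = 9.
|(Parcel A ∪ Parcel B) △ Parcel C| = 36 + 30 − 18 = 48.00.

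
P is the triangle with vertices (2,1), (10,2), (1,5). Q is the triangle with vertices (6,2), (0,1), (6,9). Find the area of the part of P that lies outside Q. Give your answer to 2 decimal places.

|P| = 16.5, |P∩Q| = 9.6867.
|P ∖ Q| = |P| − |P∩Q| = 16.5 − 9.6867 = 6.81.

6.81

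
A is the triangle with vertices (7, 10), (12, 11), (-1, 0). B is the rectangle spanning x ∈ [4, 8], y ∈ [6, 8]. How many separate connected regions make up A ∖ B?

A ∖ B splits into 2 disjoint pieces (area 8.8692, area 6.8977).

2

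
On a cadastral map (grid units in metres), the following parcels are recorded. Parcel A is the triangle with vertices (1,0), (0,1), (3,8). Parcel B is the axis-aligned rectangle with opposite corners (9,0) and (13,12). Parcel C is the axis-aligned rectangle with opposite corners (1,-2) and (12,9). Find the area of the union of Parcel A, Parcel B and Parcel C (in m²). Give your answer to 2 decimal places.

143.67

By inclusion–exclusion:
Individual areas: |Parcel A| = 5, |Parcel B| = 48, |Parcel C| = 121.
|Parcel A∩Parcel B| = 0.
|Parcel A∩Parcel C| = 3.3333.
|Parcel B∩Parcel C|: x∈[9,12], y∈[0,9] → 3·9 = 27.
|Parcel A∩Parcel B∩Parcel C| = 0.
|Parcel A ∪ Parcel B ∪ Parcel C| = 174 − 30.3333 + 0 = 143.67.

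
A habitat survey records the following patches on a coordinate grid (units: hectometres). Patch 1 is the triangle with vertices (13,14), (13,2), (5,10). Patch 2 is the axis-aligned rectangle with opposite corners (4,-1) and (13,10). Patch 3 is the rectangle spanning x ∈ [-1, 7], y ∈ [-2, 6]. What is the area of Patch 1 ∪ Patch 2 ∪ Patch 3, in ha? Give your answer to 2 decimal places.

By inclusion–exclusion:
Individual areas: |Patch 1| = 48, |Patch 2| = 99, |Patch 3| = 64.
|Patch 1∩Patch 2| = 32.
|Patch 1∩Patch 3| = 0.
|Patch 2∩Patch 3|: x∈[4,7], y∈[-1,6] → 3·7 = 21.
|Patch 1∩Patch 2∩Patch 3| = 0.
|Patch 1 ∪ Patch 2 ∪ Patch 3| = 211 − 53 + 0 = 158.00.

158.00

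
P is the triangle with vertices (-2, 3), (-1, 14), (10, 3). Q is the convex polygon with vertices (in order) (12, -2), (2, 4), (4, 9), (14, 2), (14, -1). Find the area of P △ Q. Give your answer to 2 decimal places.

78.67

|P| = 66, |Q| = 61, |P∩Q| = 24.1667.
|P △ Q| = |P| + |Q| − 2·|P∩Q| = 66 + 61 − 48.3333 = 78.67.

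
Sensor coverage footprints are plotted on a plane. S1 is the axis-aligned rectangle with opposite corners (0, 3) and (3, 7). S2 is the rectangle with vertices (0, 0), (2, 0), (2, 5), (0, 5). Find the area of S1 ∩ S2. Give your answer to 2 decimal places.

|S1∩S2|: x∈[0,2], y∈[3,5] → 2·2 = 4.

4.00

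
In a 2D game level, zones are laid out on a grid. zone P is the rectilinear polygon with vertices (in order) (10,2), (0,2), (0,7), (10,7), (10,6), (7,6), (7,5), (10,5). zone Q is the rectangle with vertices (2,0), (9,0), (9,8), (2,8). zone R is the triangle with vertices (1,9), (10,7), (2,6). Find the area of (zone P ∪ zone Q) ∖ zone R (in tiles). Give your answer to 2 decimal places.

|zone P ∪ zone Q| = 70.
|(zone P ∪ zone Q) ∩ zone R| = 9.8056.
|(zone P ∪ zone Q) ∖ zone R| = 70 − 9.8056 = 60.19.

60.19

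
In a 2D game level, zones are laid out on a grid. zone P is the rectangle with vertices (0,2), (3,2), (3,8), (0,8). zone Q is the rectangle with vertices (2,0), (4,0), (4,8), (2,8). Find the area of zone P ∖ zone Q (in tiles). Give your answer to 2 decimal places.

12.00

|zone P∩zone Q|: x∈[2,3], y∈[2,8] → 1·6 = 6.
|zone P| = 18.
|zone P ∖ zone Q| = |zone P| − |zone P∩zone Q| = 18 − 6 = 12.00.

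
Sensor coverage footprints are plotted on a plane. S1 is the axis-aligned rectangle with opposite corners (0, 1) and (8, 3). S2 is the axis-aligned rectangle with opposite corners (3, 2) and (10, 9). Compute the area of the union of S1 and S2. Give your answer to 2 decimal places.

By inclusion–exclusion:
Individual areas: |S1| = 16, |S2| = 49.
|S1∩S2|: x∈[3,8], y∈[2,3] → 5·1 = 5.
|S1 ∪ S2| = 65 − 5 = 60.00.

60.00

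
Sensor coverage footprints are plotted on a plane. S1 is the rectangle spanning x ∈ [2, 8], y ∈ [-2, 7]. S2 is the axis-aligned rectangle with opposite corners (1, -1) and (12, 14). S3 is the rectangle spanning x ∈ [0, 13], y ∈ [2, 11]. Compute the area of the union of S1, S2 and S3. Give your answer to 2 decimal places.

189.00

By inclusion–exclusion:
Individual areas: |S1| = 54, |S2| = 165, |S3| = 117.
|S1∩S2|: x∈[2,8], y∈[-1,7] → 6·8 = 48.
|S1∩S3|: x∈[2,8], y∈[2,7] → 6·5 = 30.
|S2∩S3|: x∈[1,12], y∈[2,11] → 11·9 = 99.
|S1∩S2∩S3| = 30.
|S1 ∪ S2 ∪ S3| = 336 − 177 + 30 = 189.00.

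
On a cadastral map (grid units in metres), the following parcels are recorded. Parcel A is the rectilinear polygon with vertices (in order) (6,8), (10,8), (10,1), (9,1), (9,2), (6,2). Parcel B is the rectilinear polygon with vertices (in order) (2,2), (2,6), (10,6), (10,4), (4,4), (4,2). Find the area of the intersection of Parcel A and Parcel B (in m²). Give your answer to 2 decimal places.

The intersection is the polygon with vertices (10,4), (6,4), (6,6), (10,6).
By the shoelace formula its area is 8.00.

8.00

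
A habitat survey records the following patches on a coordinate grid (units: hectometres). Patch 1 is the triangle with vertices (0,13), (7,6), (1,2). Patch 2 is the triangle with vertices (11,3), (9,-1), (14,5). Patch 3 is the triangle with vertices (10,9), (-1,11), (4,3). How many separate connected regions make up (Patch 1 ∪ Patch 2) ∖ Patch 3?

(Patch 1 ∪ Patch 2) ∖ Patch 3 splits into 3 disjoint pieces (area 2.6891, area 9.2099, area 4).

3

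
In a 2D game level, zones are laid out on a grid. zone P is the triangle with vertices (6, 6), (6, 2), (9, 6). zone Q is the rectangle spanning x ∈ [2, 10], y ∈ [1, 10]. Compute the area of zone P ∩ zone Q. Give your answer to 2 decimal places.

The intersection is the polygon with vertices (9,6), (6,2), (6,6).
By the shoelace formula its area is 6.00.

6.00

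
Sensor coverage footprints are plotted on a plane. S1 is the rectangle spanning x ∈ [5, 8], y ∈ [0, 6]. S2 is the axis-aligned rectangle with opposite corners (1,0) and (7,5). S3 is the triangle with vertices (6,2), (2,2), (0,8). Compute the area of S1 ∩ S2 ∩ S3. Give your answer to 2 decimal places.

0.50

The intersection is the polygon with vertices (5,3), (6,2), (5,2).
By the shoelace formula its area is 0.50.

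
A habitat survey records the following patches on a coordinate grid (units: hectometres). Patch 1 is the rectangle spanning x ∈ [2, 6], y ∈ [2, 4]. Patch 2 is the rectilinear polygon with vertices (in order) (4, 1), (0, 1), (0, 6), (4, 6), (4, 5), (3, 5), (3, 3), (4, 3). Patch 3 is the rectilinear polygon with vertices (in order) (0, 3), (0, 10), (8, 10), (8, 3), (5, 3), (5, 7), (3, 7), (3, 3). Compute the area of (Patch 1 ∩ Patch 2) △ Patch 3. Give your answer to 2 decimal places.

|Patch 1 ∩ Patch 2| = 3.
|(Patch 1 ∩ Patch 2) ∩ Patch 3| = 1.
|(Patch 1 ∩ Patch 2) △ Patch 3| = 3 + 48 − 2 = 49.00.

49.00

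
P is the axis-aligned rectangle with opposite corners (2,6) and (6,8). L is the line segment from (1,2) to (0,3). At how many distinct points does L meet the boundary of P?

0

The segment lies entirely outside P and never meets its boundary.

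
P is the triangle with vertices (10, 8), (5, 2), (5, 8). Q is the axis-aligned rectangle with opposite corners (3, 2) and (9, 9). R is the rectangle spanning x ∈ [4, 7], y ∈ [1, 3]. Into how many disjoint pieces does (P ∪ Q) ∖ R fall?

(P ∪ Q) ∖ R is a single connected region.

1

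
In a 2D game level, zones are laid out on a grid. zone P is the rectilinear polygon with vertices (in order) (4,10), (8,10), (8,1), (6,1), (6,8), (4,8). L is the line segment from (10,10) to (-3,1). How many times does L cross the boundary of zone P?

2

The segment meets the boundary at (6,7.231), (8,8.615).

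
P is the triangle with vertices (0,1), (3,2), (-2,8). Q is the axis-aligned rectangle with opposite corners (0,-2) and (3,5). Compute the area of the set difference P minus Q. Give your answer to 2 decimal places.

|P| = 11.5, |P∩Q| = 6.75.
|P ∖ Q| = |P| − |P∩Q| = 11.5 − 6.75 = 4.75.

4.75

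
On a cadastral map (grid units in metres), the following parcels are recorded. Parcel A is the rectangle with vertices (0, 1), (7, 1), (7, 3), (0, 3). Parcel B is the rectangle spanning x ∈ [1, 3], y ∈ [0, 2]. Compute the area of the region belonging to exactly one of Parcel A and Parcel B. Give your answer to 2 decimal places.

|Parcel A∩Parcel B|: x∈[1,3], y∈[1,2] → 2·1 = 2.
|Parcel A △ Parcel B| = |Parcel A| + |Parcel B| − 2·|Parcel A∩Parcel B| = 14 + 4 − 4 = 14.00.

14.00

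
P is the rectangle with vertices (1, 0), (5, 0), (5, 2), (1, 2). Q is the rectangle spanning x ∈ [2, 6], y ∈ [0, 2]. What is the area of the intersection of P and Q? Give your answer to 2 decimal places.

6.00

|P∩Q|: x∈[2,5], y∈[0,2] → 3·2 = 6.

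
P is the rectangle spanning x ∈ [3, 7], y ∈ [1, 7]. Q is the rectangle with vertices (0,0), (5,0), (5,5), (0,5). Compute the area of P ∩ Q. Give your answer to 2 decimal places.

8.00

|P∩Q|: x∈[3,5], y∈[1,5] → 2·4 = 8.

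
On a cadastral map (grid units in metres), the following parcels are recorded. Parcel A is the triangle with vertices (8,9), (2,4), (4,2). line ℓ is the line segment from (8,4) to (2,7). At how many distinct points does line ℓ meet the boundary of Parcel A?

The segment meets the boundary at (4.25,5.875), (5.778,5.111).

2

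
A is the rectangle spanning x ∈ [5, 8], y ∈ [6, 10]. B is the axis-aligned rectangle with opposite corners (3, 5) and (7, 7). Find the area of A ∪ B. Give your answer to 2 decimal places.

18.00

By inclusion–exclusion:
Individual areas: |A| = 12, |B| = 8.
|A∩B|: x∈[5,7], y∈[6,7] → 2·1 = 2.
|A ∪ B| = 20 − 2 = 18.00.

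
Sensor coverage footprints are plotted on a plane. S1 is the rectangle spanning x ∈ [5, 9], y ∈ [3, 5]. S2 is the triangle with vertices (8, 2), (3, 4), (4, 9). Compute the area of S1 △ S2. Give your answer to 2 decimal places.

14.17

|S1| = 8, |S2| = 13.5, |S1∩S2| = 3.6643.
|S1 △ S2| = |S1| + |S2| − 2·|S1∩S2| = 8 + 13.5 − 7.3286 = 14.17.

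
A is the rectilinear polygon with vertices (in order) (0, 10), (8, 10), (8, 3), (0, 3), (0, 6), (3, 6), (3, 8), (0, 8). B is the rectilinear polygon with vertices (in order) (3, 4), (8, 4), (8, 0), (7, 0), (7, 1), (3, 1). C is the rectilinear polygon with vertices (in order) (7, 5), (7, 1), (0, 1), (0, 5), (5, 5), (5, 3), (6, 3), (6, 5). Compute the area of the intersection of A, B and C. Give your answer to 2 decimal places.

3.00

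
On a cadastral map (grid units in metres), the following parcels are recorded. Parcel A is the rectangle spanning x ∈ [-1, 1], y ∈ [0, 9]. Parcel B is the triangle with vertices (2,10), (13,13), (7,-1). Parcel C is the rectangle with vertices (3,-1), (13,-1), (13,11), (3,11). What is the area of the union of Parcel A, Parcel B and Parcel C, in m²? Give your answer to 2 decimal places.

145.71

By inclusion–exclusion:
Individual areas: |Parcel A| = 18, |Parcel B| = 68, |Parcel C| = 120.
|Parcel A∩Parcel B| = 0.
|Parcel A∩Parcel C| = 0 (no overlap).
|Parcel B∩Parcel C| = 60.2874.
|Parcel A∩Parcel B∩Parcel C| = 0.
|Parcel A ∪ Parcel B ∪ Parcel C| = 206 − 60.2874 + 0 = 145.71.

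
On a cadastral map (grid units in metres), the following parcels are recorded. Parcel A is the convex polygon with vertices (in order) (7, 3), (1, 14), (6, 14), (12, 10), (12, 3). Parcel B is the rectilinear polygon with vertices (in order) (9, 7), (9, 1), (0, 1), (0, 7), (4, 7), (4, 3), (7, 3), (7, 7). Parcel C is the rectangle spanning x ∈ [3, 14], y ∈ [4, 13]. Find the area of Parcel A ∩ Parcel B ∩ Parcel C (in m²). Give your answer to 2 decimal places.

6.00

The intersection is the polygon with vertices (7,7), (9,7), (9,4), (7,4).
By the shoelace formula its area is 6.00.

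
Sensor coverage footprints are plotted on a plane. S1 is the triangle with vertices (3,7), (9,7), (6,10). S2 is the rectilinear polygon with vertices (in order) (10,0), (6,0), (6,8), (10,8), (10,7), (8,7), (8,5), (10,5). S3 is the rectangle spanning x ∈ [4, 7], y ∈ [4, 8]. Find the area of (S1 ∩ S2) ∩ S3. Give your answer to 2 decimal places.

The region (S1 ∩ S2) ∩ S3 is the polygon with vertices (6,8), (7,8), (7,7), (6,7).
By the shoelace formula its area is 1.00.

1.00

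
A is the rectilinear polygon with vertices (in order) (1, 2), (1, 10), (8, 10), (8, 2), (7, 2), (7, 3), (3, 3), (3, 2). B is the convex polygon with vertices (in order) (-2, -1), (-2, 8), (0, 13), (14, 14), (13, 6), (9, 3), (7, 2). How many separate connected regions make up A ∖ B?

A ∖ B is a single connected region.

1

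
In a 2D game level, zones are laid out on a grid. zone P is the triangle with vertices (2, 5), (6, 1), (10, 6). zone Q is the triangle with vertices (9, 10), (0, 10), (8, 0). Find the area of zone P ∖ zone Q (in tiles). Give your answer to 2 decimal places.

|zone P| = 18, |zone P∩zone Q| = 10.5468.
|zone P ∖ zone Q| = |zone P| − |zone P∩zone Q| = 18 − 10.5468 = 7.45.

7.45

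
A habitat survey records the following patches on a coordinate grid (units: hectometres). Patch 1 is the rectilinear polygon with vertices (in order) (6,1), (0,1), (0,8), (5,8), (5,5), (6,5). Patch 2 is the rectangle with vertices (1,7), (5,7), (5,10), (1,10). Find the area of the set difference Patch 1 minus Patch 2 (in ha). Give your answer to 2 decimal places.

|Patch 1| = 39, |Patch 1∩Patch 2| = 4.
|Patch 1 ∖ Patch 2| = |Patch 1| − |Patch 1∩Patch 2| = 39 − 4 = 35.00.

35.00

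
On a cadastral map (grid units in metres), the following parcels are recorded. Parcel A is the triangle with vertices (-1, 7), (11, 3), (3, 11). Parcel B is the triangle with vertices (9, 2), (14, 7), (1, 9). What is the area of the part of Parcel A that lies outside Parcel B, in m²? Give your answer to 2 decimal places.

14.81

|Parcel A| = 32, |Parcel A∩Parcel B| = 17.1897.
|Parcel A ∖ Parcel B| = |Parcel A| − |Parcel A∩Parcel B| = 32 − 17.1897 = 14.81.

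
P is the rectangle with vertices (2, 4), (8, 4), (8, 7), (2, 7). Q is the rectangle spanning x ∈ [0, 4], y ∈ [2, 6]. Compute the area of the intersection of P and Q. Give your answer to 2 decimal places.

4.00

|P∩Q|: x∈[2,4], y∈[4,6] → 2·2 = 4.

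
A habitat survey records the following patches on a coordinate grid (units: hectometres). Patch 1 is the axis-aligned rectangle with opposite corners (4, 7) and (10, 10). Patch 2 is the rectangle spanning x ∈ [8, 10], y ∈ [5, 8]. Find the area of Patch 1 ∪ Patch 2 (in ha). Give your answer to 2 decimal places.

By inclusion–exclusion:
Individual areas: |Patch 1| = 18, |Patch 2| = 6.
|Patch 1∩Patch 2|: x∈[8,10], y∈[7,8] → 2·1 = 2.
|Patch 1 ∪ Patch 2| = 24 − 2 = 22.00.

22.00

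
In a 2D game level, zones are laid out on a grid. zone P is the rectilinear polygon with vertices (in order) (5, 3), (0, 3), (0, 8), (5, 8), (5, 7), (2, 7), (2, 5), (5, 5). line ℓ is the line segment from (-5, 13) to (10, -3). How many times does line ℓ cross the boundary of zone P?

4

The segment meets the boundary at (4.375,3), (2.5,5), (2,5.533), (0,7.667).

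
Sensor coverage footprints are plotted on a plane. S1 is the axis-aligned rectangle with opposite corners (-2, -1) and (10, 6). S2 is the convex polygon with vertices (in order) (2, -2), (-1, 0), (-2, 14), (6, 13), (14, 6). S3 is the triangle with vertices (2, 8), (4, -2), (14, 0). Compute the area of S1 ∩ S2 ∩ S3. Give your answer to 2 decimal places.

26.08

The intersection is the polygon with vertices (3.765,-0.824), (2.4,6), (5,6), (9.5,3).
By the shoelace formula its area is 26.08.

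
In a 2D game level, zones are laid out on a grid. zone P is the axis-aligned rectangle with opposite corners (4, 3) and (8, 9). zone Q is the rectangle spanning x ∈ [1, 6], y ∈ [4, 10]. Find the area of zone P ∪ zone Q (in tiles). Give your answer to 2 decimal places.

By inclusion–exclusion:
Individual areas: |zone P| = 24, |zone Q| = 30.
|zone P∩zone Q|: x∈[4,6], y∈[4,9] → 2·5 = 10.
|zone P ∪ zone Q| = 54 − 10 = 44.00.

44.00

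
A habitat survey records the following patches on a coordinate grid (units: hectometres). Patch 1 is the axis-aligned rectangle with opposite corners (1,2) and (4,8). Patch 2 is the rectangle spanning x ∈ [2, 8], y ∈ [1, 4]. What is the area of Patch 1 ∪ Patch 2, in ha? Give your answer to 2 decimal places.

By inclusion–exclusion:
Individual areas: |Patch 1| = 18, |Patch 2| = 18.
|Patch 1∩Patch 2|: x∈[2,4], y∈[2,4] → 2·2 = 4.
|Patch 1 ∪ Patch 2| = 36 − 4 = 32.00.

32.00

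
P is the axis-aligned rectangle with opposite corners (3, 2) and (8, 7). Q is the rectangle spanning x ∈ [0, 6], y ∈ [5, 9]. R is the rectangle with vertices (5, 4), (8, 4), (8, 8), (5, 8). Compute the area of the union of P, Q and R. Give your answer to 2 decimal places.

By inclusion–exclusion:
Individual areas: |P| = 25, |Q| = 24, |R| = 12.
|P∩Q|: x∈[3,6], y∈[5,7] → 3·2 = 6.
|P∩R|: x∈[5,8], y∈[4,7] → 3·3 = 9.
|Q∩R|: x∈[5,6], y∈[5,8] → 1·3 = 3.
|P∩Q∩R| = 2.
|P ∪ Q ∪ R| = 61 − 18 + 2 = 45.00.

45.00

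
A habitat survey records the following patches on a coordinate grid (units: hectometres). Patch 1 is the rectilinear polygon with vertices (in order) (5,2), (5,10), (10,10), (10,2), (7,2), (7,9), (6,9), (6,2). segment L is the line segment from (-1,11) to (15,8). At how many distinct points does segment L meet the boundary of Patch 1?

2

The segment meets the boundary at (10,8.938), (5,9.875).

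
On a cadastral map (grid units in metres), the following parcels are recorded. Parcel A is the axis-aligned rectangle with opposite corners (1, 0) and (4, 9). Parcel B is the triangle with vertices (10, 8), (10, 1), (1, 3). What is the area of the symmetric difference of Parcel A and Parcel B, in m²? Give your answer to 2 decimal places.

51.50

|Parcel A| = 27, |Parcel B| = 31.5, |Parcel A∩Parcel B| = 3.5.
|Parcel A △ Parcel B| = |Parcel A| + |Parcel B| − 2·|Parcel A∩Parcel B| = 27 + 31.5 − 7 = 51.50.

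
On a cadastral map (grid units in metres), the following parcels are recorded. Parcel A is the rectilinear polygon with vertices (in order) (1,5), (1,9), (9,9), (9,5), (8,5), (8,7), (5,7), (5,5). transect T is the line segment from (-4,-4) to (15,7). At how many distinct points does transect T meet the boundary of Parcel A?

The segment lies entirely outside Parcel A and never meets its boundary.

0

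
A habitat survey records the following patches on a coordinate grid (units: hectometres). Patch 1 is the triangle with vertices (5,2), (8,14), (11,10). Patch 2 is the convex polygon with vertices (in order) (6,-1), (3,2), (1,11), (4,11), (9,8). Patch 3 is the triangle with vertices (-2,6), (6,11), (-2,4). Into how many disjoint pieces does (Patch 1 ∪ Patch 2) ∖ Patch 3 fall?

(Patch 1 ∪ Patch 2) ∖ Patch 3 splits into 2 disjoint pieces (area 60.7245, area 6.2475).

2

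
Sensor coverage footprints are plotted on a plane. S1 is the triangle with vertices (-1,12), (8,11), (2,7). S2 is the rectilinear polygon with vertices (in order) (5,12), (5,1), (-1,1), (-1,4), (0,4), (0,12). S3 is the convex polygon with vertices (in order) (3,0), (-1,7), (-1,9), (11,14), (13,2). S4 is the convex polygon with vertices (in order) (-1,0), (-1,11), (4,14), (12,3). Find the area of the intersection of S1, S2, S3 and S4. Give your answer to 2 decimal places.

11.13

The intersection is the polygon with vertices (2,7), (0.44,9.6), (4.684,11.368), (5,11.333), (5,9).
By the shoelace formula its area is 11.13.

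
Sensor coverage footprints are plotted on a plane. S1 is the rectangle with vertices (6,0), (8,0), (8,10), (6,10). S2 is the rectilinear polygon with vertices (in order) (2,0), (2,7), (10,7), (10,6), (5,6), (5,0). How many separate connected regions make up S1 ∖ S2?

2

S1 ∖ S2 splits into 2 disjoint pieces (area 12, area 6).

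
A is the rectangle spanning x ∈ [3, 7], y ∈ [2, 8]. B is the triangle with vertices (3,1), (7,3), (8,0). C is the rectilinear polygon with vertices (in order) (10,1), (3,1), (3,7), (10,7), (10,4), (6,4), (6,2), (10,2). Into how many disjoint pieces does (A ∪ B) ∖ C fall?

3

(A ∪ B) ∖ C splits into 3 disjoint pieces (area 4, area 2.1667, area 2.3333).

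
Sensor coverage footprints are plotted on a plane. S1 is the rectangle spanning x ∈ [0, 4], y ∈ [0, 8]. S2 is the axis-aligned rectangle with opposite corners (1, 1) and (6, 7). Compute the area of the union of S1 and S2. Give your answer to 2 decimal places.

By inclusion–exclusion:
Individual areas: |S1| = 32, |S2| = 30.
|S1∩S2|: x∈[1,4], y∈[1,7] → 3·6 = 18.
|S1 ∪ S2| = 62 − 18 = 44.00.

44.00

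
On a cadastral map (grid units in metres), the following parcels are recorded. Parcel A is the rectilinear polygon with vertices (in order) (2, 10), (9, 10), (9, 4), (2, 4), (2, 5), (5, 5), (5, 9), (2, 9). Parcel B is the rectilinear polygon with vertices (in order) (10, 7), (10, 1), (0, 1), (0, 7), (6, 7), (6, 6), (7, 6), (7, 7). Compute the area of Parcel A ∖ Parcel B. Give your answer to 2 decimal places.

16.00

|Parcel A| = 30, |Parcel A∩Parcel B| = 14.
|Parcel A ∖ Parcel B| = |Parcel A| − |Parcel A∩Parcel B| = 30 − 14 = 16.00.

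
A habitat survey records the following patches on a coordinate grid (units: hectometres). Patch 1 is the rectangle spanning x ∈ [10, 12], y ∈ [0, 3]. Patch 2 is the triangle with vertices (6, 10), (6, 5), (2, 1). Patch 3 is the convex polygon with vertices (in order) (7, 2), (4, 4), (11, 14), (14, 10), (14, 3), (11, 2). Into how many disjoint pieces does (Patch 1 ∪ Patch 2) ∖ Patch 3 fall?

(Patch 1 ∪ Patch 2) ∖ Patch 3 splits into 2 disjoint pieces (area 4.1667, area 7.4429).

2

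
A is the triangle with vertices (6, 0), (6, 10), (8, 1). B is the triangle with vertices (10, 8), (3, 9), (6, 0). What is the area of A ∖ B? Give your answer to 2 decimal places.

|A| = 10, |A∩B| = 7.4581.
|A ∖ B| = |A| − |A∩B| = 10 − 7.4581 = 2.54.

2.54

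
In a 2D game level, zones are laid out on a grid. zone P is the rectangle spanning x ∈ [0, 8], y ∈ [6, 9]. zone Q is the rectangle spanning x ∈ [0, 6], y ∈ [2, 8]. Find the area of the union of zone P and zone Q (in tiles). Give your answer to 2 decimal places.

By inclusion–exclusion:
Individual areas: |zone P| = 24, |zone Q| = 36.
|zone P∩zone Q|: x∈[0,6], y∈[6,8] → 6·2 = 12.
|zone P ∪ zone Q| = 60 − 12 = 48.00.

48.00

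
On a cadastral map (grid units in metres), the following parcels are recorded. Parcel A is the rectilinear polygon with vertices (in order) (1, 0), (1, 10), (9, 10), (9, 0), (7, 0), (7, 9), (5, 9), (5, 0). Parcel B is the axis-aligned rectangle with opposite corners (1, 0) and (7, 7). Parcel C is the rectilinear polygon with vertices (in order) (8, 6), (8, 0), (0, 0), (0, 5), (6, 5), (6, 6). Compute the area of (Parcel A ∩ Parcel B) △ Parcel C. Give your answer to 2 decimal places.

|Parcel A ∩ Parcel B| = 28.
|(Parcel A ∩ Parcel B) ∩ Parcel C| = 20.
|(Parcel A ∩ Parcel B) △ Parcel C| = 28 + 42 − 40 = 30.00.

30.00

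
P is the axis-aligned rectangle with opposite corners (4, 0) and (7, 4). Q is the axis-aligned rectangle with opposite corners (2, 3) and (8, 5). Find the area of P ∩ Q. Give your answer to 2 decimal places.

3.00

|P∩Q|: x∈[4,7], y∈[3,4] → 3·1 = 3.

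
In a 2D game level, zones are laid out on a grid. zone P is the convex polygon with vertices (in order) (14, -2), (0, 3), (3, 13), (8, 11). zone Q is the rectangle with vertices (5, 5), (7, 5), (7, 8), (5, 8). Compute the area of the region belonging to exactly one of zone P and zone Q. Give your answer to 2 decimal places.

98.00

|zone P| = 104, |zone Q| = 6, |zone P∩zone Q| = 6.
|zone P △ zone Q| = |zone P| + |zone Q| − 2·|zone P∩zone Q| = 104 + 6 − 12 = 98.00.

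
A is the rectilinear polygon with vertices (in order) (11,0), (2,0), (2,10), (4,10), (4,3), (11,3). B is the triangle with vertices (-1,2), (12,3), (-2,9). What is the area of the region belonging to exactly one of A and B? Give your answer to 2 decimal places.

63.96

|A| = 41, |B| = 46, |A∩B| = 11.522.
|A △ B| = |A| + |B| − 2·|A∩B| = 41 + 46 − 23.044 = 63.96.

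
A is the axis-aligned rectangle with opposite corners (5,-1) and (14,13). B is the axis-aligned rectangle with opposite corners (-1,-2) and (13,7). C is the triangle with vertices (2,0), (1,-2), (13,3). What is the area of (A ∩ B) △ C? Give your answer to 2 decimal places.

64.29

|A ∩ B| = 64.
|(A ∩ B) ∩ C| = 4.6061.
|(A ∩ B) △ C| = 64 + 9.5 − 9.2121 = 64.29.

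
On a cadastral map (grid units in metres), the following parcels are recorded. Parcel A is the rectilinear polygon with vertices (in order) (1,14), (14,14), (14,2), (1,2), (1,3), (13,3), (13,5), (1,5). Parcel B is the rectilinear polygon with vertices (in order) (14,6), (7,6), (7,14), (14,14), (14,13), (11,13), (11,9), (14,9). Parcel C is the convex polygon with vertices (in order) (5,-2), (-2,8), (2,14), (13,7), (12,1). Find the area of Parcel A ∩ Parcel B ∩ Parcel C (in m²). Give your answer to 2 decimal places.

17.37

The intersection is the polygon with vertices (7,6), (7,10.818), (13,7), (12.833,6).
By the shoelace formula its area is 17.37.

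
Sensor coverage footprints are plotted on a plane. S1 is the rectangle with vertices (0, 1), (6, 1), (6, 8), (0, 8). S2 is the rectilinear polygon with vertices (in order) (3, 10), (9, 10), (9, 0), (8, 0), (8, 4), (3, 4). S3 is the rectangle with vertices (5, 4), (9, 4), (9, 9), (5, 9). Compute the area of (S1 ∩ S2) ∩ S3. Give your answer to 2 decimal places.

The region (S1 ∩ S2) ∩ S3 is the polygon with vertices (6,4), (5,4), (5,8), (6,8).
By the shoelace formula its area is 4.00.

4.00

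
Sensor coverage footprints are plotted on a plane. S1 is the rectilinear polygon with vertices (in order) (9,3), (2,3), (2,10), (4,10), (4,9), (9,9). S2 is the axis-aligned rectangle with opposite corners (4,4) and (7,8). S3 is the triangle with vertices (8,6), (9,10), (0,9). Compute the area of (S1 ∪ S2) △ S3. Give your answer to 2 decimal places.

35.42

|S1 ∪ S2| = 44.
|(S1 ∪ S2) ∩ S3| = 13.0417.
|(S1 ∪ S2) △ S3| = 44 + 17.5 − 26.0833 = 35.42.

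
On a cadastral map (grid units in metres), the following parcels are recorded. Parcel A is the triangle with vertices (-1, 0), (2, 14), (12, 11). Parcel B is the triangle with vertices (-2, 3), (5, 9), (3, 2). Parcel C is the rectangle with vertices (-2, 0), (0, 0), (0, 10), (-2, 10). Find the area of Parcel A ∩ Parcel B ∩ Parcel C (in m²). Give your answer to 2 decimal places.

0.44

The intersection is the polygon with vertices (-0.425,2.685), (0,4.667), (0,2.6).
By the shoelace formula its area is 0.44.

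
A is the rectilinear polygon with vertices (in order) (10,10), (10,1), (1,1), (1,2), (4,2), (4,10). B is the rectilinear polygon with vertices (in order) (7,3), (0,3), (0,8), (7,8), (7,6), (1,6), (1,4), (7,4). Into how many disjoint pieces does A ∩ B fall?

2

A ∩ B splits into 2 disjoint pieces (area 3, area 6).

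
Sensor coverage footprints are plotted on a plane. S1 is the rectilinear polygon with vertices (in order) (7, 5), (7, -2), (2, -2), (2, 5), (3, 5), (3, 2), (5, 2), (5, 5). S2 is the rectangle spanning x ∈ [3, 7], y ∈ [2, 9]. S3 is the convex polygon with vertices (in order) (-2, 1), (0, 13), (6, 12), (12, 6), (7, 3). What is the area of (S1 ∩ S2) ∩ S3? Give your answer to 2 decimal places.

|S1 ∩ S2| = 6.
|(S1 ∩ S2) ∩ S3| = 4.44.

4.44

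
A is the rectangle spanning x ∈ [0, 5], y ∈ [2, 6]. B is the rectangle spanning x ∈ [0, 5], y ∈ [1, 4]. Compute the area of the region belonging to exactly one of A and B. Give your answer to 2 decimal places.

|A∩B|: x∈[0,5], y∈[2,4] → 5·2 = 10.
|A △ B| = |A| + |B| − 2·|A∩B| = 20 + 15 − 20 = 15.00.

15.00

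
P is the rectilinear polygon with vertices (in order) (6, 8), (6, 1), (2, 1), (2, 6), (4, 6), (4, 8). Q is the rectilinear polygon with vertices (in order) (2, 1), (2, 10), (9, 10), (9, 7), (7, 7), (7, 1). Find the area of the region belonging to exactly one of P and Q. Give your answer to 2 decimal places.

27.00

|P| = 24, |Q| = 51, |P∩Q| = 24.
|P △ Q| = |P| + |Q| − 2·|P∩Q| = 24 + 51 − 48 = 27.00.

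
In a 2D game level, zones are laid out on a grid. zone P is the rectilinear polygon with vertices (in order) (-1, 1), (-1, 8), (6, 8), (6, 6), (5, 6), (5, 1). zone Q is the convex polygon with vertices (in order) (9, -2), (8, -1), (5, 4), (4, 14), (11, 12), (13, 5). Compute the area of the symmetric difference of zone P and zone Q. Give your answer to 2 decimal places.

|zone P| = 44, |zone Q| = 90, |zone P∩zone Q| = 2.8.
|zone P △ zone Q| = |zone P| + |zone Q| − 2·|zone P∩zone Q| = 44 + 90 − 5.6 = 128.40.

128.40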